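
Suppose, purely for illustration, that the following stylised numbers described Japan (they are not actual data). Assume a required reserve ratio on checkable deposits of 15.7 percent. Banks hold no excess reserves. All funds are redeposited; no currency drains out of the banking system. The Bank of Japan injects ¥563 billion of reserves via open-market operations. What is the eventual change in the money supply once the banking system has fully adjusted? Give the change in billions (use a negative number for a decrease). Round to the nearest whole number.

The simple money multiplier is m = 1/rr = 1/0.157 ≈ 6.3694.
An open-market purchase increases the monetary base by 563 billion, so ΔM = m × ΔMB = 6.3694 × 563 = 3585.9722 billion.

¥3586 billion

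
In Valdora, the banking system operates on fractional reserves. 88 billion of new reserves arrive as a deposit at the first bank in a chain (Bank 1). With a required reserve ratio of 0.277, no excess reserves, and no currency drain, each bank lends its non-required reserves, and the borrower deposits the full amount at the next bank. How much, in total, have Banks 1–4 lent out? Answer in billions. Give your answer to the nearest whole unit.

167 billion

Bank i lends (1 − rr)^i of the original deposit: Bank 1 lends 88·0.7230 = 63.6240, Bank 2 lends 88·0.7230² ≈ 46.0002, and so on.
Summing a geometric series: total = 88·[0.7230·(1 − 0.7230^4) / (1 − 0.7230)] ≈ 166.9279 billion.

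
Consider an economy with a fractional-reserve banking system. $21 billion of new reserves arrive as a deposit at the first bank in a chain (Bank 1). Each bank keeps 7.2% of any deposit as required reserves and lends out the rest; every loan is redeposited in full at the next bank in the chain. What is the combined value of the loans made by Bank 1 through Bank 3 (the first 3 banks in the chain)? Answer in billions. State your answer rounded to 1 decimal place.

Bank i lends (1 − rr)^i of the original deposit: Bank 1 lends 21·0.9280 = 19.4880, Bank 2 lends 21·0.9280² ≈ 18.0849, and so on.
Summing a geometric series: total = 21·[0.9280·(1 − 0.9280^3) / (1 − 0.9280)] ≈ 54.3556 billion.

$54.4 billion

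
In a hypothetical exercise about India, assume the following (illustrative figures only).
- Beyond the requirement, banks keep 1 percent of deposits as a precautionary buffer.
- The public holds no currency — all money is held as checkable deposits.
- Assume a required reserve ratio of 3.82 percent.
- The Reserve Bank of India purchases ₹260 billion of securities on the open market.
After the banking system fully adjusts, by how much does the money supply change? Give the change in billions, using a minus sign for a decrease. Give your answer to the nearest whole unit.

The money multiplier is m = 1 / (rr + e) = 1 / (0.0382 + 0.01) ≈ 20.7469.
The purchase adds 260 billion of base, so ΔM = m × ΔMB = 20.7469 × (+260) = 5394.194 billion.

₹5394 billion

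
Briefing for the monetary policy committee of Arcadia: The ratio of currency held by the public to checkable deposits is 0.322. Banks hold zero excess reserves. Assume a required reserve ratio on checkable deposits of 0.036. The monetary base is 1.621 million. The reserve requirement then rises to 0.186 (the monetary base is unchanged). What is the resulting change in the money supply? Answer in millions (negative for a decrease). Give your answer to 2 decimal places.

Initially m₁ = (1 + 0.322) / (0.036 + 0.322) ≈ 3.6927, so M₁ = 3.6927 × 1.621 ≈ 5.9859 million.
After the change m₂ = (1 + 0.322) / (0.186 + 0.322) ≈ 2.6024, so M₂ = 2.6024 × 1.621 ≈ 4.2185 million.
ΔM = M₂ − M₁ = 4.2185 − 5.9859 = -1.7674 million.

-1.77 million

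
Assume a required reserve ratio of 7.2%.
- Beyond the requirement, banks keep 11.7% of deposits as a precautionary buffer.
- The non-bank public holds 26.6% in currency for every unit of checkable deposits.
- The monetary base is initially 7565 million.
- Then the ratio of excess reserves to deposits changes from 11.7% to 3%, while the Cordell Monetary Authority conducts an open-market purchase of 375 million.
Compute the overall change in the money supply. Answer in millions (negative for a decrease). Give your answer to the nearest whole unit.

Before: m₁ = (1 + 0.266) / (0.072 + 0.117 + 0.266) ≈ 2.78242, MB₁ = 7565, so M₁ = 2.78242 × 7565 = 21049.0073 million.
After: m₂ = (1 + 0.266) / (0.072 + 0.03 + 0.266) ≈ 3.44022, MB₂ = 7565 + 375 = 7940, so M₂ = 3.44022 × 7940 = 27315.3468 million.
ΔM = M₂ − M₁ = 27315.3468 − 21049.0073 = 6266.3395 million.

6266 million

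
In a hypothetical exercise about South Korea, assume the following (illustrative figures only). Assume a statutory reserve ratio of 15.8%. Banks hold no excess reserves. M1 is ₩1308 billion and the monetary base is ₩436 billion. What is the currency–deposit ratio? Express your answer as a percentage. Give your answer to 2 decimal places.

26.30%

Using m = M/MB = 1308/436 = 3.000000. From m = (1 + c)/(c + rr + e), rearranging gives 1 + c = m·(c + rr + e), so c·(1 − m) = m·(rr + e) − 1.
Hence c = [m·(rr + e) − 1]/(1 − m) = [3.000000 × (0.158 + 0) − 1] / (1 − 3.000000) = 0.263000.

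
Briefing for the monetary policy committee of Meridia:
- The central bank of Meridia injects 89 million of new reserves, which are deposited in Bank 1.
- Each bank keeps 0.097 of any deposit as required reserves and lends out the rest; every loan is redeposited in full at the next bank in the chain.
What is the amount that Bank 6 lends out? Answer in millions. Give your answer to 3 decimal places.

48.252 million

Each bank lends a fraction (1 − rr) = 0.9030 of the deposit it receives, so Bank 6 receives 89·0.9030^5 and lends 89·0.9030^6 ≈ 48.2521 million.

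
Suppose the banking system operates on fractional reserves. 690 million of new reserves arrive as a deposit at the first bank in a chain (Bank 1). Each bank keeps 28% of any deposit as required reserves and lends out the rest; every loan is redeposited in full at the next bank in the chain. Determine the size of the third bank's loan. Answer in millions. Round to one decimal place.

257.5 million

Each bank lends a fraction (1 − rr) = 0.7200 of the deposit it receives, so Bank 3 receives 690·0.7200^2 and lends 690·0.7200^3 ≈ 257.5411 million.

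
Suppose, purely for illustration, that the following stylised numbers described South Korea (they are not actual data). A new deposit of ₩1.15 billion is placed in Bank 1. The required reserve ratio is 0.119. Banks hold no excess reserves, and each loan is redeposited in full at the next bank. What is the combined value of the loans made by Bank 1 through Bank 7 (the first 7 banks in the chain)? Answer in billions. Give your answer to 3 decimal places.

Bank i lends (1 − rr)^i of the original deposit: Bank 1 lends 1.15·0.8810 ≈ 1.0131, Bank 2 lends 1.15·0.8810² ≈ 0.8926, and so on.
Summing a geometric series: total = 1.15·[0.8810·(1 − 0.8810^7) / (1 − 0.8810)] ≈ 5.0067 billion.

₩5.007 billion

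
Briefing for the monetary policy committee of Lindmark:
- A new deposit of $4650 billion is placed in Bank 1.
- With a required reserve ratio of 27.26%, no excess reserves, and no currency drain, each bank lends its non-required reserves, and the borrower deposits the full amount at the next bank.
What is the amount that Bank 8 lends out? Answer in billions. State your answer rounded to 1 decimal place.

$364.5 billion

Each bank lends a fraction (1 − rr) = 0.7274 of the deposit it receives, so Bank 8 receives 4650·0.7274^7 and lends 4650·0.7274^8 ≈ 364.4512 billion.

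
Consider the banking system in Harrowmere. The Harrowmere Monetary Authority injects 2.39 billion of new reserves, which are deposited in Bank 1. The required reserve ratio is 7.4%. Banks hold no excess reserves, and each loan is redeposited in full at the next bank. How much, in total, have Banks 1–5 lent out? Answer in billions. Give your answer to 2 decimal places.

Bank i lends (1 − rr)^i of the original deposit: Bank 1 lends 2.39·0.9260 ≈ 2.2131, Bank 2 lends 2.39·0.9260² ≈ 2.0494, and so on.
Summing a geometric series: total = 2.39·[0.9260·(1 − 0.9260^5) / (1 − 0.9260)] ≈ 9.5448 billion.

9.54 billion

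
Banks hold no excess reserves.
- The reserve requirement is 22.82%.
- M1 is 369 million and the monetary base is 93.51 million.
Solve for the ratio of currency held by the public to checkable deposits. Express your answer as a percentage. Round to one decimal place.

3.4%

Using m = M/MB = 369/93.51 ≈ 3.946102. From m = (1 + c)/(c + rr + e), rearranging gives 1 + c = m·(c + rr + e), so c·(1 − m) = m·(rr + e) − 1.
Hence c = [m·(rr + e) − 1]/(1 − m) = [3.946102 × (0.2282 + 0) − 1] / (1 − 3.946102) ≈ 0.033773.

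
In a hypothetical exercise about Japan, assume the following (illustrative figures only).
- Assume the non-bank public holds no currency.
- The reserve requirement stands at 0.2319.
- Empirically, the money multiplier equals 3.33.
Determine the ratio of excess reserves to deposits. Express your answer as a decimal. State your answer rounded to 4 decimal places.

Using m = 3.33. Since m = (1 + c)/(c + rr + e), the denominator satisfies c + rr + e = (1 + c)/m = (1 + 0) / 3.33 ≈ 0.300300.
With c = 0 and rr = 0.2319, the ratio of excess reserves to deposits is 0.300300 − 0 − 0.2319 = 0.0684.

0.0684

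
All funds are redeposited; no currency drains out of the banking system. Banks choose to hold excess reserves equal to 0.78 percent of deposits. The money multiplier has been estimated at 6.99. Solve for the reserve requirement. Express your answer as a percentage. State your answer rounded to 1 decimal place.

13.5%

Using m = 6.99. Since m = (1 + c)/(c + rr + e), the denominator satisfies c + rr + e = (1 + c)/m = (1 + 0) / 6.99 ≈ 0.143062.
With c = 0 and e = 0.0078, the reserve requirement is 0.143062 − 0 − 0.0078 = 0.135262.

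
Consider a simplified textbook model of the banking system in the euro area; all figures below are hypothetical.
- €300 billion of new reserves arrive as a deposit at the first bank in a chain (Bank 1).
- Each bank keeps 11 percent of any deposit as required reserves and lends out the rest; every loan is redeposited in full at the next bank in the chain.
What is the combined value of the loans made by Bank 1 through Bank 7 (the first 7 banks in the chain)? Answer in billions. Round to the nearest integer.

€1354 billion

Bank i lends (1 − rr)^i of the original deposit: Bank 1 lends 300·0.8900 = 267.0000, Bank 2 lends 300·0.8900² = 237.6300, and so on.
Summing a geometric series: total = 300·[0.8900·(1 − 0.8900^7) / (1 − 0.8900)] ≈ 1353.6576 billion.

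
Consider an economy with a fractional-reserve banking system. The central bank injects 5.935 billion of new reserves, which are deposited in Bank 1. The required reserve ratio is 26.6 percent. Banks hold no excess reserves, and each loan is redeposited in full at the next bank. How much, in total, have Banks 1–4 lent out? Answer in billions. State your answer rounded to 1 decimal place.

11.6 billion

Bank i lends (1 − rr)^i of the original deposit: Bank 1 lends 5.935·0.7340 ≈ 4.3563, Bank 2 lends 5.935·0.7340² ≈ 3.1975, and so on.
Summing a geometric series: total = 5.935·[0.7340·(1 − 0.7340^4) / (1 − 0.7340)] ≈ 11.6235 billion.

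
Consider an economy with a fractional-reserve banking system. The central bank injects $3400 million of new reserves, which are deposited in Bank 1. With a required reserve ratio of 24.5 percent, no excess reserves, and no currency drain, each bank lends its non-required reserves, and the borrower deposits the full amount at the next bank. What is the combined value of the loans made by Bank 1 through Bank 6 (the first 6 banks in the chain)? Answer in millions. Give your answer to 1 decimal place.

$8536.9 million

Bank i lends (1 − rr)^i of the original deposit: Bank 1 lends 3400·0.7550 = 2567.0000, Bank 2 lends 3400·0.7550² = 1938.0850, and so on.
Summing a geometric series: total = 3400·[0.7550·(1 − 0.7550^6) / (1 − 0.7550)] ≈ 8536.9266 million.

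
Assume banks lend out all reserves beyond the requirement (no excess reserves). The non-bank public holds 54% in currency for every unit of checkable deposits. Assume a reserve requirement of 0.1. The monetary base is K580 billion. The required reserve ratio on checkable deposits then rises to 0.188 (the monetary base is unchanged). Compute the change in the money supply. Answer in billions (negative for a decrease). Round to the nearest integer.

-169 billion

Initially m₁ = (1 + 0.54) / (0.1 + 0.54) ≈ 2.4062, so M₁ = 2.4062 × 580 = 1395.596 billion.
After the change m₂ = (1 + 0.54) / (0.188 + 0.54) ≈ 2.1154, so M₂ = 2.1154 × 580 = 1226.932 billion.
ΔM = M₂ − M₁ = 1226.932 − 1395.596 = -168.664 billion.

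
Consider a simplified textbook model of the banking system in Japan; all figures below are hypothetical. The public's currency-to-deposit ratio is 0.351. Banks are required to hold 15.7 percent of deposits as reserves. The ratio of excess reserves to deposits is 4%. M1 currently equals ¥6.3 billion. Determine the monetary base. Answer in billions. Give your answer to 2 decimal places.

The money multiplier is m = (1 + c) / (rr + e + c) = (1 + 0.351) / (0.157 + 0.04 + 0.351) ≈ 2.4653.
MB = M / m = 6.3 / 2.4653 ≈ 2.5555 billion.

¥2.56 billion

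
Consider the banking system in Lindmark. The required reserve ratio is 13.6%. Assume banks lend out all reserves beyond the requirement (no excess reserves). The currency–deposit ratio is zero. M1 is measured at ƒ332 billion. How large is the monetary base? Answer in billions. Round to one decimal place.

ƒ45.2 billion

With no currency drain and no excess reserves, the money multiplier is m = 1/rr = 1/0.136 ≈ 7.35294.
The monetary base is MB = M / m = 332 / 7.35294 ≈ 45.152 billion.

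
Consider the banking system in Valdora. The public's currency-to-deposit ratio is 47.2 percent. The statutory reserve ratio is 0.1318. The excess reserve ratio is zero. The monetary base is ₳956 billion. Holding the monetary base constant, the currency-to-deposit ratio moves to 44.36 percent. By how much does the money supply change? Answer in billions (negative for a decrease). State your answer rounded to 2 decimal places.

Initially m₁ = (1 + 0.472) / (0.1318 + 0.472) ≈ 2.437893, so M₁ = 2.437893 × 956 ≈ 2330.6257 billion.
After the change m₂ = (1 + 0.4436) / (0.1318 + 0.4436) ≈ 2.508863, so M₂ = 2.508863 × 956 ≈ 2398.473 billion.
ΔM = M₂ − M₁ = 2398.473 − 2330.6257 = 67.8473 billion.

₳67.85 billion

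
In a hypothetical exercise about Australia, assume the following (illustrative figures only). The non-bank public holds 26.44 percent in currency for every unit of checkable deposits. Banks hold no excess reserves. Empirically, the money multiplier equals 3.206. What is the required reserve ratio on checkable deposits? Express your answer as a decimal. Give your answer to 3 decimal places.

Using m = 3.206. Since m = (1 + c)/(c + rr + e), the denominator satisfies c + rr + e = (1 + c)/m = (1 + 0.2644) / 3.206 ≈ 0.394386.
With c = 0.2644 and e = 0, the required reserve ratio on checkable deposits is 0.394386 − 0.2644 − 0 = 0.129986.

0.130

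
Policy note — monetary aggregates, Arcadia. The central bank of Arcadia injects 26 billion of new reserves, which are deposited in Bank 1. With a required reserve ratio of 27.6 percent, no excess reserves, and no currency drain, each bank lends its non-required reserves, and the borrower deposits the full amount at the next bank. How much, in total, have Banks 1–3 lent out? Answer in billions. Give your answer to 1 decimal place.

Bank i lends (1 − rr)^i of the original deposit: Bank 1 lends 26·0.7240 = 18.8240, Bank 2 lends 26·0.7240² ≈ 13.6286, and so on.
Summing a geometric series: total = 26·[0.7240·(1 − 0.7240^3) / (1 − 0.7240)] ≈ 42.3197 billion.

42.3 billion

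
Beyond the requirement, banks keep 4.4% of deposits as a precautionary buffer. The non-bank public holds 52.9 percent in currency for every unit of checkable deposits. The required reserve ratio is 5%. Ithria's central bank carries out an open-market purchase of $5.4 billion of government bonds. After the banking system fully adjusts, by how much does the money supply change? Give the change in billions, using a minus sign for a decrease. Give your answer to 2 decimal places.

The money multiplier is m = (1 + c) / (rr + e + c) = (1 + 0.529) / (0.05 + 0.044 + 0.529) ≈ 2.4543.
The purchase adds 5.4 billion of base, so ΔM = m × ΔMB = 2.4543 × (+5.4) ≈ 13.2532 billion.

$13.25 billion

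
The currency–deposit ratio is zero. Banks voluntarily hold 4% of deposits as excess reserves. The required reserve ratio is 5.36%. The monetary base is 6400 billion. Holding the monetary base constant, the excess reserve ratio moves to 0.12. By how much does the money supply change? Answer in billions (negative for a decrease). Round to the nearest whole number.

Initially m₁ = 1 / (0.0536 + 0.04) ≈ 10.68376, so M₁ = 10.68376 × 6400 = 68376.064 billion.
After the change m₂ = 1 / (0.0536 + 0.12) ≈ 5.76037, so M₂ = 5.76037 × 6400 = 36866.368 billion.
ΔM = M₂ − M₁ = 36866.368 − 68376.064 = -31509.696 billion.

-31510 billion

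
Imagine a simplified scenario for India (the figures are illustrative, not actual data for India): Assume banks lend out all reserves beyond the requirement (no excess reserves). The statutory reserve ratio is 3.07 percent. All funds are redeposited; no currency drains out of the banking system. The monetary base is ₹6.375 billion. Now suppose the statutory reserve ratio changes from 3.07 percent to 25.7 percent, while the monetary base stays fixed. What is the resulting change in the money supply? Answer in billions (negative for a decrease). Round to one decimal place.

Initially m₁ = 1 / (0.0307) ≈ 32.5733, so M₁ = 32.5733 × 6.375 ≈ 207.6548 billion.
After the change m₂ = 1 / (0.257) ≈ 3.8911, so M₂ = 3.8911 × 6.375 ≈ 24.8058 billion.
ΔM = M₂ − M₁ = 24.8058 − 207.6548 = -182.849 billion.

-182.8 billion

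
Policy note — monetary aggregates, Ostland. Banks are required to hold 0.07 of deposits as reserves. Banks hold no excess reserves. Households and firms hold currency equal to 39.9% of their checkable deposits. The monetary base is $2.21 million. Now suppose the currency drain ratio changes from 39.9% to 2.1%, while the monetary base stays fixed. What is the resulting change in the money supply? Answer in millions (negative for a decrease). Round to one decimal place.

$18.2 million

Initially m₁ = (1 + 0.399) / (0.07 + 0.399) ≈ 2.9829, so M₁ = 2.9829 × 2.21 ≈ 6.5922 million.
After the change m₂ = (1 + 0.021) / (0.07 + 0.021) ≈ 11.2198, so M₂ = 11.2198 × 2.21 ≈ 24.7958 million.
ΔM = M₂ − M₁ = 24.7958 − 6.5922 = 18.2036 million.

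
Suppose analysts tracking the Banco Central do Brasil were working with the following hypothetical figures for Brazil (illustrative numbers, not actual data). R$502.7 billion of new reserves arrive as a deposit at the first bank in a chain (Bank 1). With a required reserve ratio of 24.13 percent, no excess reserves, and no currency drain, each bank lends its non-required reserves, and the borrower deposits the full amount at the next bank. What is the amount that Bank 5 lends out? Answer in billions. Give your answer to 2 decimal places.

R$126.37 billion

Each bank lends a fraction (1 − rr) = 0.7587 of the deposit it receives, so Bank 5 receives 502.7·0.7587^4 and lends 502.7·0.7587^5 ≈ 126.3745 billion.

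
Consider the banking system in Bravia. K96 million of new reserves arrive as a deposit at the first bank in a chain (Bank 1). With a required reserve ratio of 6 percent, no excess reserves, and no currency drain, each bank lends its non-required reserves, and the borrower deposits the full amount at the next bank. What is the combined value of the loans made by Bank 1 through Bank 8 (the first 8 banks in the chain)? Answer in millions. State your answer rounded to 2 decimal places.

Bank i lends (1 − rr)^i of the original deposit: Bank 1 lends 96·0.9400 = 90.2400, Bank 2 lends 96·0.9400² = 84.8256, and so on.
Summing a geometric series: total = 96·[0.9400·(1 − 0.9400^8) / (1 − 0.9400)] ≈ 587.2083 million.

K587.21 million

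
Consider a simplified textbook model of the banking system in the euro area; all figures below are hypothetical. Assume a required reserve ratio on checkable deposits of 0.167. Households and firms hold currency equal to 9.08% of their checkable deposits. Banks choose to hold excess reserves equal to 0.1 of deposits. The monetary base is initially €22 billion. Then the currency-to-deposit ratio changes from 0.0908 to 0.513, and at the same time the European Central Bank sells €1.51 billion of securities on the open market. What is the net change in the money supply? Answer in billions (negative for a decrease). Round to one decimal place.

-27.3 billion

Before: m₁ = (1 + 0.0908) / (0.167 + 0.1 + 0.0908) ≈ 3.0486, MB₁ = 22, so M₁ = 3.0486 × 22 = 67.0692 billion.
After: m₂ = (1 + 0.513) / (0.167 + 0.1 + 0.513) ≈ 1.9397, MB₂ = 22 − 1.51 = 20.49, so M₂ = 1.9397 × 20.49 ≈ 39.7445 billion.
ΔM = M₂ − M₁ = 39.7445 − 67.0692 = -27.3247 billion.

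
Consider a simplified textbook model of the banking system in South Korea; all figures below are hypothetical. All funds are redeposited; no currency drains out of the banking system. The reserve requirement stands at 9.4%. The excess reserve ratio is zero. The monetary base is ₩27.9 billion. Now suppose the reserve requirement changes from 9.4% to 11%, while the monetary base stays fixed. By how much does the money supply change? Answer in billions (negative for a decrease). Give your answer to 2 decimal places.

-43.17 billion

Initially m₁ = 1 / (0.094) ≈ 10.63830, so M₁ = 10.63830 × 27.9 ≈ 296.8086 billion.
After the change m₂ = 1 / (0.11) ≈ 9.09091, so M₂ = 9.09091 × 27.9 ≈ 253.6364 billion.
ΔM = M₂ − M₁ = 253.6364 − 296.8086 = -43.1722 billion.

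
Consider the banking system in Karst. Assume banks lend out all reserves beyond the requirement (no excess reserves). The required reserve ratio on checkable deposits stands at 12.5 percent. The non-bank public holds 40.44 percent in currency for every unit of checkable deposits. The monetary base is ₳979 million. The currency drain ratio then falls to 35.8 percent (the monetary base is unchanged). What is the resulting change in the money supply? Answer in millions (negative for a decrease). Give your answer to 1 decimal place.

₳155.4 million

Initially m₁ = (1 + 0.4044) / (0.125 + 0.4044) ≈ 2.65281, so M₁ = 2.65281 × 979 ≈ 2597.101 million.
After the change m₂ = (1 + 0.358) / (0.125 + 0.358) ≈ 2.81159, so M₂ = 2.81159 × 979 ≈ 2752.5466 million.
ΔM = M₂ − M₁ = 2752.5466 − 2597.101 = 155.4456 million.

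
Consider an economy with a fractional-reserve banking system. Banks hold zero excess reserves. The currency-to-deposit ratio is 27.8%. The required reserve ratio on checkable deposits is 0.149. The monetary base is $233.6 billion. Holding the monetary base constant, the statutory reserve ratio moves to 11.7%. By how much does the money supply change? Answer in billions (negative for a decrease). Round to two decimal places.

$56.64 billion

Initially m₁ = (1 + 0.278) / (0.149 + 0.278) ≈ 2.992974, so M₁ = 2.992974 × 233.6 ≈ 699.1587 billion.
After the change m₂ = (1 + 0.278) / (0.117 + 0.278) ≈ 3.235443, so M₂ = 3.235443 × 233.6 ≈ 755.7995 billion.
ΔM = M₂ − M₁ = 755.7995 − 699.1587 = 56.6408 billion.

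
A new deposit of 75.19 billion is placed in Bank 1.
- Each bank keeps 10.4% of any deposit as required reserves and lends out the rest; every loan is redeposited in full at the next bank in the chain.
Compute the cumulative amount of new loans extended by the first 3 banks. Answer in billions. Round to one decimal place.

Bank i lends (1 − rr)^i of the original deposit: Bank 1 lends 75.19·0.8960 ≈ 67.3702, Bank 2 lends 75.19·0.8960² ≈ 60.3637, and so on.
Summing a geometric series: total = 75.19·[0.8960·(1 − 0.8960^3) / (1 − 0.8960)] ≈ 181.8199 billion.

181.8 billion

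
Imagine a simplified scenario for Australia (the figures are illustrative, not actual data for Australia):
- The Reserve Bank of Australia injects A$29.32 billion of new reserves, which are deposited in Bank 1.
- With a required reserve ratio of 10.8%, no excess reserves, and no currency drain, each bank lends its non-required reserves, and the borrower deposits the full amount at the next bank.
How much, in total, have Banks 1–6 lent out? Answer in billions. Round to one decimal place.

A$120.2 billion

Bank i lends (1 − rr)^i of the original deposit: Bank 1 lends 29.32·0.8920 ≈ 26.1534, Bank 2 lends 29.32·0.8920² ≈ 23.3289, and so on.
Summing a geometric series: total = 29.32·[0.8920·(1 − 0.8920^6) / (1 − 0.8920)] ≈ 120.1799 billion.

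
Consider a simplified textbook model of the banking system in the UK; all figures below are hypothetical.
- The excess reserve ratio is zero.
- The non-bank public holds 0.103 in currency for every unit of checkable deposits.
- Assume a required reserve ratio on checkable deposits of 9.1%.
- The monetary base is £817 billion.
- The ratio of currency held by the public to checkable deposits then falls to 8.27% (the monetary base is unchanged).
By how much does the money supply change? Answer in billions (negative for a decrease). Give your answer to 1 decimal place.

£447.4 billion

Initially m₁ = (1 + 0.103) / (0.091 + 0.103) ≈ 5.68557, so M₁ = 5.68557 × 817 ≈ 4645.1107 billion.
After the change m₂ = (1 + 0.0827) / (0.091 + 0.0827) ≈ 6.23316, so M₂ = 6.23316 × 817 ≈ 5092.4917 billion.
ΔM = M₂ − M₁ = 5092.4917 − 4645.1107 = 447.381 billion.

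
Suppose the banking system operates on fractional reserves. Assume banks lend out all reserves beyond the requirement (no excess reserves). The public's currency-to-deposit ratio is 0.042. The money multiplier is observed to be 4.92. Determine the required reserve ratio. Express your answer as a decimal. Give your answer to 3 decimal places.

0.170

Using m = 4.92. Since m = (1 + c)/(c + rr + e), the denominator satisfies c + rr + e = (1 + c)/m = (1 + 0.042) / 4.92 ≈ 0.211789.
With c = 0.042 and e = 0, the required reserve ratio is 0.211789 − 0.042 − 0 = 0.169789.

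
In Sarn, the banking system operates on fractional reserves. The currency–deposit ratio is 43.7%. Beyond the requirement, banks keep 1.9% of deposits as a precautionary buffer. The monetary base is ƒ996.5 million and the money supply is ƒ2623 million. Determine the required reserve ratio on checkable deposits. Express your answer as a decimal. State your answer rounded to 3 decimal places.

Using m = M/MB = 2623/996.5 ≈ 2.632213. Since m = (1 + c)/(c + rr + e), the denominator satisfies c + rr + e = (1 + c)/m = (1 + 0.437) / 2.632213 ≈ 0.545928.
With c = 0.437 and e = 0.019, the required reserve ratio on checkable deposits is 0.545928 − 0.437 − 0.019 = 0.089928.

0.090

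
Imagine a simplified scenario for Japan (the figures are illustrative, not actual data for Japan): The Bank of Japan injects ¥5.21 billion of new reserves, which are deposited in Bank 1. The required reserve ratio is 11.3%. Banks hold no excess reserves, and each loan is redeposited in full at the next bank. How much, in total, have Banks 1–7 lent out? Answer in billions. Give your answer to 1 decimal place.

Bank i lends (1 − rr)^i of the original deposit: Bank 1 lends 5.21·0.8870 ≈ 4.6213, Bank 2 lends 5.21·0.8870² ≈ 4.0991, and so on.
Summing a geometric series: total = 5.21·[0.8870·(1 − 0.8870^7) / (1 − 0.8870)] ≈ 23.2298 billion.

¥23.2 billion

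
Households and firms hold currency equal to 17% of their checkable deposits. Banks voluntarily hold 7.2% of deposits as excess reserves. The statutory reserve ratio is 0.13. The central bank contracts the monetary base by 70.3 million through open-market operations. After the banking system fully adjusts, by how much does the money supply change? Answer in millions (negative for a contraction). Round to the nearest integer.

The money multiplier is m = (1 + c) / (rr + e + c) = (1 + 0.17) / (0.13 + 0.072 + 0.17) ≈ 3.1452.
The sale removes 70.3 million of base, so ΔM = m × ΔMB = 3.1452 × (−70.3) ≈ -221.1076 million.

-221 million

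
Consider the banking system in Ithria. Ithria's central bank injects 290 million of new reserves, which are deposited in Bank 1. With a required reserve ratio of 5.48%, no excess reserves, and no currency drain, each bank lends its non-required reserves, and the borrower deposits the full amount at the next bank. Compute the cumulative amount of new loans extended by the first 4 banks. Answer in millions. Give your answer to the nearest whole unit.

1010 million

Bank i lends (1 − rr)^i of the original deposit: Bank 1 lends 290·0.9452 = 274.1080, Bank 2 lends 290·0.9452² ≈ 259.0869, and so on.
Summing a geometric series: total = 290·[0.9452·(1 − 0.9452^4) / (1 − 0.9452)] ≈ 1009.5528 million.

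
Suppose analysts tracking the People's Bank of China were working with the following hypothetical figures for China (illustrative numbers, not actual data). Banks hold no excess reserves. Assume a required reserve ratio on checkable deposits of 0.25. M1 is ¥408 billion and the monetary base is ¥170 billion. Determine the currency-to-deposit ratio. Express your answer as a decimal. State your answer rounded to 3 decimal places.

0.286

Using m = M/MB = 408/170 = 2.400000. From m = (1 + c)/(c + rr + e), rearranging gives 1 + c = m·(c + rr + e), so c·(1 − m) = m·(rr + e) − 1.
Hence c = [m·(rr + e) − 1]/(1 − m) = [2.400000 × (0.25 + 0) − 1] / (1 − 2.400000) ≈ 0.285714.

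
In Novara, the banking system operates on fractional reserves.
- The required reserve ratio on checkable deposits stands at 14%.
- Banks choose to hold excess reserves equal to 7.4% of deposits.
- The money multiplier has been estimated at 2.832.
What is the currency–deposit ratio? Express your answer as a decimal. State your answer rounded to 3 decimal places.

0.215

Using m = 2.832. From m = (1 + c)/(c + rr + e), rearranging gives 1 + c = m·(c + rr + e), so c·(1 − m) = m·(rr + e) − 1.
Hence c = [m·(rr + e) − 1]/(1 − m) = [2.832 × (0.14 + 0.074) − 1] / (1 − 2.832) ≈ 0.215039.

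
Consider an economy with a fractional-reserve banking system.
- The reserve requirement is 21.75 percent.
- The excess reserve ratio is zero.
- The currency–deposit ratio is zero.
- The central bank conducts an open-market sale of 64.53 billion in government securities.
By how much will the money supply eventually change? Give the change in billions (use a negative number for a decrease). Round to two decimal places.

-296.69 billion

The simple money multiplier is m = 1/rr = 1/0.2175 ≈ 4.59770.
An open-market sale reduces the monetary base by 64.53 billion, so ΔM = m × ΔMB = 4.59770 × (−64.53) ≈ -296.6896 billion.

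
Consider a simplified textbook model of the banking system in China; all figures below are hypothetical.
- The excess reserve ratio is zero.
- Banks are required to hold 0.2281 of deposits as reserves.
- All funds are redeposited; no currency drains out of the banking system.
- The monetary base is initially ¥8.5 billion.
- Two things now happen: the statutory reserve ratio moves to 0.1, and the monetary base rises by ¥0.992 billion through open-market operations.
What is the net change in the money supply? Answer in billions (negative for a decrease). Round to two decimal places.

¥57.66 billion

Before: m₁ = 1 / (0.2281) ≈ 4.3840, MB₁ = 8.5, so M₁ = 4.3840 × 8.5 = 37.264 billion.
After: m₂ = 1 / (0.1) = 10, MB₂ = 8.5 + 0.992 = 9.492, so M₂ = 10 × 9.492 = 94.92 billion.
ΔM = M₂ − M₁ = 94.92 − 37.264 = 57.656 billion.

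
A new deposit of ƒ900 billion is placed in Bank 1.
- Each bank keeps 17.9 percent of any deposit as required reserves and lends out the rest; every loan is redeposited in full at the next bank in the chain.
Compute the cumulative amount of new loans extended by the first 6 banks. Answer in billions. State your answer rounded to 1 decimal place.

ƒ2863.8 billion

Bank i lends (1 − rr)^i of the original deposit: Bank 1 lends 900·0.8210 = 738.9000, Bank 2 lends 900·0.8210² = 606.6369, and so on.
Summing a geometric series: total = 900·[0.8210·(1 − 0.8210^6) / (1 − 0.8210)] ≈ 2863.8034 billion.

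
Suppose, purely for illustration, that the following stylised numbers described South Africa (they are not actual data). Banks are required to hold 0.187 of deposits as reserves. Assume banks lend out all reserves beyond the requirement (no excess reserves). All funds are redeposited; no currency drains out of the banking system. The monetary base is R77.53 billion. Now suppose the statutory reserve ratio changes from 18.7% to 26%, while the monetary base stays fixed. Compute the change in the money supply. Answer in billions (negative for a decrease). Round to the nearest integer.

Initially m₁ = 1 / (0.187) ≈ 5.3476, so M₁ = 5.3476 × 77.53 ≈ 414.5994 billion.
After the change m₂ = 1 / (0.26) ≈ 3.8462, so M₂ = 3.8462 × 77.53 ≈ 298.1959 billion.
ΔM = M₂ − M₁ = 298.1959 − 414.5994 = -116.4035 billion.

-116 billion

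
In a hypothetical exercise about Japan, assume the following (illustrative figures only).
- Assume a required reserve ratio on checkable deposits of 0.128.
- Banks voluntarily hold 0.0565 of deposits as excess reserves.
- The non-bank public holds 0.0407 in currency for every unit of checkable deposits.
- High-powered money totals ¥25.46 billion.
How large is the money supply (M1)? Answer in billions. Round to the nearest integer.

The money multiplier is m = (1 + c) / (rr + e + c) = (1 + 0.0407) / (0.128 + 0.0565 + 0.0407) ≈ 4.6212.
So M = m × MB = 4.6212 × 25.46 ≈ 117.6558 billion.

¥118 billion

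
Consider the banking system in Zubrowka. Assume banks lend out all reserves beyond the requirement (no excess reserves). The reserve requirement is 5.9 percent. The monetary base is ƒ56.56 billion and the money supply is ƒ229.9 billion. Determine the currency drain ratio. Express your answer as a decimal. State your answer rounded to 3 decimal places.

0.248

Using m = M/MB = 229.9/56.56 ≈ 4.064710. From m = (1 + c)/(c + rr + e), rearranging gives 1 + c = m·(c + rr + e), so c·(1 − m) = m·(rr + e) − 1.
Hence c = [m·(rr + e) − 1]/(1 − m) = [4.064710 × (0.059 + 0) − 1] / (1 − 4.064710) ≈ 0.248044.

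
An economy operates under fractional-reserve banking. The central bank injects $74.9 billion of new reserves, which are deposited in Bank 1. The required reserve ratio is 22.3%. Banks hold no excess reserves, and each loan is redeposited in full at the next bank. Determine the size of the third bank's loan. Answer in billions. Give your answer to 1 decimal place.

Each bank lends a fraction (1 − rr) = 0.7770 of the deposit it receives, so Bank 3 receives 74.9·0.7770^2 and lends 74.9·0.7770^3 ≈ 35.1354 billion.

$35.1 billion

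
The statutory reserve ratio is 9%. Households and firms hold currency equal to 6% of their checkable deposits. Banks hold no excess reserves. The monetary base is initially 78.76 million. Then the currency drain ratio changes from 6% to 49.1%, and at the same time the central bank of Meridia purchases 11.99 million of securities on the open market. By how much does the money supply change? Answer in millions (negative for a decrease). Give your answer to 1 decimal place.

Before: m₁ = (1 + 0.06) / (0.09 + 0.06) ≈ 7.0667, MB₁ = 78.76, so M₁ = 7.0667 × 78.76 ≈ 556.5733 million.
After: m₂ = (1 + 0.491) / (0.09 + 0.491) ≈ 2.5663, MB₂ = 78.76 + 11.99 = 90.75, so M₂ = 2.5663 × 90.75 ≈ 232.8917 million.
ΔM = M₂ − M₁ = 232.8917 − 556.5733 = -323.6816 million.

-323.7 million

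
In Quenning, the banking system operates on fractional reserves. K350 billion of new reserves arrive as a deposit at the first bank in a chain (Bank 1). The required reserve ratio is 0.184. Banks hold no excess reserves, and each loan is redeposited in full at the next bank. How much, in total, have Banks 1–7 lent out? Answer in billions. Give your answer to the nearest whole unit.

Bank i lends (1 − rr)^i of the original deposit: Bank 1 lends 350·0.8160 = 285.6000, Bank 2 lends 350·0.8160² = 233.0496, and so on.
Summing a geometric series: total = 350·[0.8160·(1 − 0.8160^7) / (1 − 0.8160)] ≈ 1178.2601 billion.

K1178 billion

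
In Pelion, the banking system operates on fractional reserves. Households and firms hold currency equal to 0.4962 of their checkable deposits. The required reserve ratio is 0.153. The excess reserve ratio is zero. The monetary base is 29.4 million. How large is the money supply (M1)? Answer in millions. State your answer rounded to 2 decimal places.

The money multiplier is m = (1 + c) / (rr + c) = (1 + 0.4962) / (0.153 + 0.4962) ≈ 2.30468.
So M = m × MB = 2.30468 × 29.4 ≈ 67.7576 million.

67.76 million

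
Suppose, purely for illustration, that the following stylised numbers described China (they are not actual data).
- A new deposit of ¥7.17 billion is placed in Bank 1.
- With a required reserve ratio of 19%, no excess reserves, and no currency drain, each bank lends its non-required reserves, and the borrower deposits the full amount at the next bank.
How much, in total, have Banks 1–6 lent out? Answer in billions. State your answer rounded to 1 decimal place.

Bank i lends (1 − rr)^i of the original deposit: Bank 1 lends 7.17·0.8100 = 5.8077, Bank 2 lends 7.17·0.8100² ≈ 4.7042, and so on.
Summing a geometric series: total = 7.17·[0.8100·(1 − 0.8100^6) / (1 − 0.8100)] ≈ 21.9339 billion.

¥21.9 billion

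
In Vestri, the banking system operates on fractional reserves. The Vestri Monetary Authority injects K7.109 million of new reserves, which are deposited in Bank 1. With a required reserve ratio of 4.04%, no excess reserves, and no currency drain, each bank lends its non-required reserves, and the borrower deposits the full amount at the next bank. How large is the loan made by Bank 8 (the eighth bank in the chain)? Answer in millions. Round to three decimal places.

K5.111 million

Each bank lends a fraction (1 − rr) = 0.9596 of the deposit it receives, so Bank 8 receives 7.109·0.9596^7 and lends 7.109·0.9596^8 ≈ 5.1113 million.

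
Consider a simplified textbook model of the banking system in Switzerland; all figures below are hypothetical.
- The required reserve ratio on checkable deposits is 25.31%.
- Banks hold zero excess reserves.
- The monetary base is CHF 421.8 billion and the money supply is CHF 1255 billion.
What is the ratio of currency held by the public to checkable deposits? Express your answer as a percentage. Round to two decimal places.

Using m = M/MB = 1255/421.8 ≈ 2.975344. From m = (1 + c)/(c + rr + e), rearranging gives 1 + c = m·(c + rr + e), so c·(1 − m) = m·(rr + e) − 1.
Hence c = [m·(rr + e) − 1]/(1 − m) = [2.975344 × (0.2531 + 0) − 1] / (1 − 2.975344) ≈ 0.125011.

12.50%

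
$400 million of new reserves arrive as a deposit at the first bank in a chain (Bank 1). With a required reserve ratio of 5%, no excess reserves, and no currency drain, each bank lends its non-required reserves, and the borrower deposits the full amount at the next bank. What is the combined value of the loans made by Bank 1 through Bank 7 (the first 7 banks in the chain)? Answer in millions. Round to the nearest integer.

$2293 million

Bank i lends (1 − rr)^i of the original deposit: Bank 1 lends 400·0.9500 = 380.0000, Bank 2 lends 400·0.9500² = 361.0000, and so on.
Summing a geometric series: total = 400·[0.9500·(1 − 0.9500^7) / (1 − 0.9500)] ≈ 2292.6365 million.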